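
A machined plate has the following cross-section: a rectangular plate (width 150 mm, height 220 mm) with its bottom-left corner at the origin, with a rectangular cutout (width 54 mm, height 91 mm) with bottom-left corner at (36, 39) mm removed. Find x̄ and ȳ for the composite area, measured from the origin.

plate: A = 150 × 220 = 33000.00, centroid at (75.00, 110.00).
hole: A = −(54 × 91) = -4914.00, centroid at (63.00, 84.50).
ΣA = 28086.00 mm²
ΣAx̄ = (33000.00)(75.00) + (-4914.00)(63.00) = 2165418.00 mm³
ΣAȳ = (33000.00)(110.00) + (-4914.00)(84.50) = 3214767.00 mm³
x̄ = 2165418.00 / 28086.00 = 77.10 mm
ȳ = 3214767.00 / 28086.00 = 114.46 mm

x̄ = 77.10 mm, ȳ = 114.46 mm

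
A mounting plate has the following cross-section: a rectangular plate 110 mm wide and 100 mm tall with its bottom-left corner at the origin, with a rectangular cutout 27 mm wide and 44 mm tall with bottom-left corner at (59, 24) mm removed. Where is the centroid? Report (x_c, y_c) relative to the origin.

plate: A = 110 × 100 = 11000.00, centroid at (55.00, 50.00).
hole: A = −(27 × 44) = -1188.00, centroid at (72.50, 46.00).
ΣA = 9812.00 mm²
ΣAx_c = (11000.00)(55.00) + (-1188.00)(72.50) = 518870.00 mm³
ΣAy_c = (11000.00)(50.00) + (-1188.00)(46.00) = 495352.00 mm³
x_c = 518870.00 / 9812.00 = 52.88 mm
y_c = 495352.00 / 9812.00 = 50.48 mm

x_c = 52.88 mm, y_c = 50.48 mm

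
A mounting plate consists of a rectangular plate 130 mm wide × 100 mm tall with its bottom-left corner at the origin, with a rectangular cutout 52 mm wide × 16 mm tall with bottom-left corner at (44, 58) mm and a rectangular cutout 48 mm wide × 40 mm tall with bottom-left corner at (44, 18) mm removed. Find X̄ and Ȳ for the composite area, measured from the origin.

X̄ = 64.03 mm, Ȳ = 50.95 mm

Part | A | x̄ᵢ | ȳᵢ | A·x̄ᵢ | A·ȳᵢ
plate | 13000.00 | 65.00 | 50.00 | 845000.00 | 650000.00
hole 1 | -832.00 | 70.00 | 66.00 | -58240.00 | -54912.00
hole 2 | -1920.00 | 68.00 | 38.00 | -130560.00 | -72960.00
Σ | 10248.00 |  |  | 656200.00 | 522128.00
X̄ = 656200.00 / 10248.00 = 64.03 mm
Ȳ = 522128.00 / 10248.00 = 50.95 mm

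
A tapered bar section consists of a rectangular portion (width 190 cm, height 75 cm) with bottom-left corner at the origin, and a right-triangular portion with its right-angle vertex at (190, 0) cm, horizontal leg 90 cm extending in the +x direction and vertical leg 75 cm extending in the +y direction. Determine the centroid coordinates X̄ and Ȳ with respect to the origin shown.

X̄ = 118.94 cm, Ȳ = 35.11 cm

Part | A | x̄ᵢ | ȳᵢ | A·x̄ᵢ | A·ȳᵢ
rectangular portion | 14250.00 | 95.00 | 37.50 | 1353750.00 | 534375.00
triangular portion | 3375.00 | 220.00 | 25.00 | 742500.00 | 84375.00
Σ | 17625.00 |  |  | 2096250.00 | 618750.00
X̄ = 2096250.00 / 17625.00 = 118.94 cm
Ȳ = 618750.00 / 17625.00 = 35.11 cm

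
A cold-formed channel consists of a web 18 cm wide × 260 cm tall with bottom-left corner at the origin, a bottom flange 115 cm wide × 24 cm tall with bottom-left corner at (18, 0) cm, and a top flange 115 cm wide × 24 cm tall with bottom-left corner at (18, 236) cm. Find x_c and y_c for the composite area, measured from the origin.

Part | A | x̄ᵢ | ȳᵢ | A·x̄ᵢ | A·ȳᵢ
web | 4680.00 | 9.00 | 130.00 | 42120.00 | 608400.00
bottom flange | 2760.00 | 75.50 | 12.00 | 208380.00 | 33120.00
top flange | 2760.00 | 75.50 | 248.00 | 208380.00 | 684480.00
Σ | 10200.00 |  |  | 458880.00 | 1326000.00
x_c = 458880.00 / 10200.00 = 44.99 cm
y_c = 1326000.00 / 10200.00 = 130.00 cm

x_c = 44.99 cm, y_c = 130.00 cm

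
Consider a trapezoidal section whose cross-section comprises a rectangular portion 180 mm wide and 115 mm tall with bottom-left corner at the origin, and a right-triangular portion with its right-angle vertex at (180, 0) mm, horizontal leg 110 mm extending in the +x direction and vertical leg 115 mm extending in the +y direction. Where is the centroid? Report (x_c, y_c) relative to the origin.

rectangular portion: A = 180 × 115 = 20700.00, centroid at (90.00, 57.50).
triangular portion: A = ½·110·115 = 6325.00, centroid at (216.67, 38.33).
ΣA = 27025.00 mm², ΣAx_c = 3233416.67 mm³, ΣAy_c = 1432708.33 mm³.
x_c = 3233416.67/27025.00 = 119.65 mm; y_c = 1432708.33/27025.00 = 53.01 mm.

x_c = 119.65 mm, y_c = 53.01 mm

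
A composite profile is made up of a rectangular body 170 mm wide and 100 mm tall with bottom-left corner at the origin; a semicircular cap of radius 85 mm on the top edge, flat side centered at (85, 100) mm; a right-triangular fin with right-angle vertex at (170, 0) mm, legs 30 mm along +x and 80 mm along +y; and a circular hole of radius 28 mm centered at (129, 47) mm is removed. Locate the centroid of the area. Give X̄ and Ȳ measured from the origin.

Part | A | x̄ᵢ | ȳᵢ | A·x̄ᵢ | A·ȳᵢ
rectangular body | 17000.00 | 85.00 | 50.00 | 1445000.00 | 850000.00
semicircular top | 11349.00 | 85.00 | 136.08 | 964665.29 | 1544317.01
triangular fin | 1200.00 | 180.00 | 26.67 | 216000.00 | 32000.00
hole | -2463.01 | 129.00 | 47.00 | -317728.11 | -115761.41
Σ | 27085.99 |  |  | 2307937.18 | 2310555.61
X̄ = 2307937.18 / 27085.99 = 85.21 mm
Ȳ = 2310555.61 / 27085.99 = 85.30 mm

X̄ = 85.21 mm, Ȳ = 85.30 mm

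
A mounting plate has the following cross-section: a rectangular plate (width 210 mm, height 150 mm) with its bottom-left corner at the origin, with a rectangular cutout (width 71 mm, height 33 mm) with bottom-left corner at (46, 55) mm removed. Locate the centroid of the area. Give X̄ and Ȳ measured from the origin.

Part | A | x̄ᵢ | ȳᵢ | A·x̄ᵢ | A·ȳᵢ
plate | 31500.00 | 105.00 | 75.00 | 3307500.00 | 2362500.00
hole | -2343.00 | 81.50 | 71.50 | -190954.50 | -167524.50
Σ | 29157.00 |  |  | 3116545.50 | 2194975.50
X̄ = 3116545.50 / 29157.00 = 106.89 mm
Ȳ = 2194975.50 / 29157.00 = 75.28 mm

X̄ = 106.89 mm, Ȳ = 75.28 mm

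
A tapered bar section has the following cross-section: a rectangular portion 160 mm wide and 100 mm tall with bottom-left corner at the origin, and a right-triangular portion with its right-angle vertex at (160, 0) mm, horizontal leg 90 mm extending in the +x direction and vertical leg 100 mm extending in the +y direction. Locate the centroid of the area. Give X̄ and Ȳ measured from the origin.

Part | A | x̄ᵢ | ȳᵢ | A·x̄ᵢ | A·ȳᵢ
rectangular portion | 16000.00 | 80.00 | 50.00 | 1280000.00 | 800000.00
triangular portion | 4500.00 | 190.00 | 33.33 | 855000.00 | 150000.00
Σ | 20500.00 |  |  | 2135000.00 | 950000.00
X̄ = 2135000.00 / 20500.00 = 104.15 mm
Ȳ = 950000.00 / 20500.00 = 46.34 mm

X̄ = 104.15 mm, Ȳ = 46.34 mm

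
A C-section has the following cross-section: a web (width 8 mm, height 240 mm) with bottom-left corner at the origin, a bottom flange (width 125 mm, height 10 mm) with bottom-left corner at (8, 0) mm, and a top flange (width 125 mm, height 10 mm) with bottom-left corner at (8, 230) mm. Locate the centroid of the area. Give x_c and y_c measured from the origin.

Part | A | x̄ᵢ | ȳᵢ | A·x̄ᵢ | A·ȳᵢ
web | 1920.00 | 4.00 | 120.00 | 7680.00 | 230400.00
bottom flange | 1250.00 | 70.50 | 5.00 | 88125.00 | 6250.00
top flange | 1250.00 | 70.50 | 235.00 | 88125.00 | 293750.00
Σ | 4420.00 |  |  | 183930.00 | 530400.00
x_c = 183930.00 / 4420.00 = 41.61 mm
y_c = 530400.00 / 4420.00 = 120.00 mm

x_c = 41.61 mm, y_c = 120.00 mm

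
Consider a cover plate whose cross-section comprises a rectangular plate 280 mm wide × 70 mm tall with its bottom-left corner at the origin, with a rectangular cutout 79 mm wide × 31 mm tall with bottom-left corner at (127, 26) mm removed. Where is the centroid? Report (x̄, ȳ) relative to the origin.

x̄ = 136.22 mm, ȳ = 34.07 mm

plate: A = 280 × 70 = 19600.00, centroid at (140.00, 35.00).
hole: A = −(79 × 31) = -2449.00, centroid at (166.50, 41.50).
ΣA = 17151.00 mm²
ΣAx̄ = (19600.00)(140.00) + (-2449.00)(166.50) = 2336241.50 mm³
ΣAȳ = (19600.00)(35.00) + (-2449.00)(41.50) = 584366.50 mm³
x̄ = 2336241.50 / 17151.00 = 136.22 mm
ȳ = 584366.50 / 17151.00 = 34.07 mm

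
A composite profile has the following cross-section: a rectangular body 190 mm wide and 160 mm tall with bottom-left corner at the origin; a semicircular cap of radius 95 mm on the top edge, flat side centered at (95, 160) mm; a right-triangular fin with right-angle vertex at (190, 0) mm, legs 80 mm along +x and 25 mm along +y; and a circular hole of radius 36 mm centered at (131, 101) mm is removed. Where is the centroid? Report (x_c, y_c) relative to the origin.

rectangular body: A = 190 × 160 = 30400.00, centroid at (95.00, 80.00).
semicircular top: A = ½π·95² = 14176.44, centroid at (95.00, 200.32).
triangular fin: A = ½·80·25 = 1000.00, centroid at (216.67, 8.33).
hole: A = −π·36² = -4071.50, centroid at (131.00, 101.00).
ΣA = 41504.93 mm², ΣAx_c = 3918061.13 mm³, ΣAy_c = 4868924.65 mm³.
x_c = 3918061.13/41504.93 = 94.40 mm; y_c = 4868924.65/41504.93 = 117.31 mm.

x_c = 94.40 mm, y_c = 117.31 mm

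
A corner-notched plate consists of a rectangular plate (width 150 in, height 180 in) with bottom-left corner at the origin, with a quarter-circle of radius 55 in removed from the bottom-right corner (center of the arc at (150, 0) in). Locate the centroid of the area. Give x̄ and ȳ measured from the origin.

plate: A = 150 × 180 = 27000.00, centroid at (75.00, 90.00).
removed quarter-circle: A = −¼π·55² = -2375.83, centroid at (126.66, 23.34).
ΣA = 24624.17 in², ΣAx̄ = 1724083.92 in³, ΣAȳ = 2374541.67 in³.
x̄ = 1724083.92/24624.17 = 70.02 in; ȳ = 2374541.67/24624.17 = 96.43 in.

x̄ = 70.02 in, ȳ = 96.43 in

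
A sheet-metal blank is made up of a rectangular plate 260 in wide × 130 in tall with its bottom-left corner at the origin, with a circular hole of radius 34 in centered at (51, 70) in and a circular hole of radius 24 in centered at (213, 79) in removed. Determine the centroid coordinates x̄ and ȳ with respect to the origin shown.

x̄ = 134.82 in, ȳ = 63.47 in

Part | A | x̄ᵢ | ȳᵢ | A·x̄ᵢ | A·ȳᵢ
plate | 33800.00 | 130.00 | 65.00 | 4394000.00 | 2197000.00
hole 1 | -3631.68 | 51.00 | 70.00 | -185215.74 | -254217.68
hole 2 | -1809.56 | 213.00 | 79.00 | -385435.72 | -142955.03
Σ | 28358.76 |  |  | 3823348.54 | 1799827.29
x̄ = 3823348.54 / 28358.76 = 134.82 in
ȳ = 1799827.29 / 28358.76 = 63.47 in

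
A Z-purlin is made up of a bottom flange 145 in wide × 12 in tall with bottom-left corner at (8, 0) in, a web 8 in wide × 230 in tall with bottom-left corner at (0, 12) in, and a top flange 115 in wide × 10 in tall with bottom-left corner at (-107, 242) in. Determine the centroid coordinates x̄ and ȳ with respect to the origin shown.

x̄ = 19.13 in, ȳ = 111.66 in

Part | A | x̄ᵢ | ȳᵢ | A·x̄ᵢ | A·ȳᵢ
bottom flange | 1740.00 | 80.50 | 6.00 | 140070.00 | 10440.00
web | 1840.00 | 4.00 | 127.00 | 7360.00 | 233680.00
top flange | 1150.00 | -49.50 | 247.00 | -56925.00 | 284050.00
Σ | 4730.00 |  |  | 90505.00 | 528170.00
x̄ = 90505.00 / 4730.00 = 19.13 in
ȳ = 528170.00 / 4730.00 = 111.66 in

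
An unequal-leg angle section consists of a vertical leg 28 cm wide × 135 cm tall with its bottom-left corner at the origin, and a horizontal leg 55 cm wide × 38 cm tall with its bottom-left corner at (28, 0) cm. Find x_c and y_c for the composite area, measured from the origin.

x_c = 28.78 cm, y_c = 50.23 cm

vertical leg: A = 28 × 135 = 3780.00, centroid at (14.00, 67.50).
horizontal leg: A = 55 × 38 = 2090.00, centroid at (55.50, 19.00).
ΣA = 5870.00 cm²
ΣAx_c = (3780.00)(14.00) + (2090.00)(55.50) = 168915.00 cm³
ΣAy_c = (3780.00)(67.50) + (2090.00)(19.00) = 294860.00 cm³
x_c = 168915.00 / 5870.00 = 28.78 cm
y_c = 294860.00 / 5870.00 = 50.23 cm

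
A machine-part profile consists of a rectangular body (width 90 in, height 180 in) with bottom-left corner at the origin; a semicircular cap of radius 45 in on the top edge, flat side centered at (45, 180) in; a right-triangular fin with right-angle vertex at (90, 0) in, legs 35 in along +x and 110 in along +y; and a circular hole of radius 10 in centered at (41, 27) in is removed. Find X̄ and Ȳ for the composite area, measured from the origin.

X̄ = 50.26 in, Ȳ = 102.58 in

Part | A | x̄ᵢ | ȳᵢ | A·x̄ᵢ | A·ȳᵢ
rectangular body | 16200.00 | 45.00 | 90.00 | 729000.00 | 1458000.00
semicircular top | 3180.86 | 45.00 | 199.10 | 143138.82 | 633305.26
triangular fin | 1925.00 | 101.67 | 36.67 | 195708.33 | 70583.33
hole | -314.16 | 41.00 | 27.00 | -12880.53 | -8482.30
Σ | 20991.70 |  |  | 1054966.62 | 2153406.29
X̄ = 1054966.62 / 20991.70 = 50.26 in
Ȳ = 2153406.29 / 20991.70 = 102.58 in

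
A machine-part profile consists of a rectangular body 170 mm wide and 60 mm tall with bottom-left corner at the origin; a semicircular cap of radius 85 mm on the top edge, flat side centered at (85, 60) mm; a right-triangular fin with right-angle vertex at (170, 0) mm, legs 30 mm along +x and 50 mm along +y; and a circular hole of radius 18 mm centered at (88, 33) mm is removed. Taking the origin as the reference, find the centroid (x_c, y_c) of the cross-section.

x_c = 88.20 mm, y_c = 64.62 mm

Part | A | x̄ᵢ | ȳᵢ | A·x̄ᵢ | A·ȳᵢ
rectangular body | 10200.00 | 85.00 | 30.00 | 867000.00 | 306000.00
semicircular top | 11349.00 | 85.00 | 96.08 | 964665.29 | 1090356.87
triangular fin | 750.00 | 180.00 | 16.67 | 135000.00 | 12500.00
hole | -1017.88 | 88.00 | 33.00 | -89573.09 | -33589.91
Σ | 21281.13 |  |  | 1877092.20 | 1375266.97
x_c = 1877092.20 / 21281.13 = 88.20 mm
y_c = 1375266.97 / 21281.13 = 64.62 mm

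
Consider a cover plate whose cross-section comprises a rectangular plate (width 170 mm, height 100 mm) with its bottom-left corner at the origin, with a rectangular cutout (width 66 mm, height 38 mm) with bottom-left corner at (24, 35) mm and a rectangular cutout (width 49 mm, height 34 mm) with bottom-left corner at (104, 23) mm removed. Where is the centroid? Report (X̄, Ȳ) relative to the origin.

X̄ = 84.82 mm, Ȳ = 50.52 mm

plate: A = 170 × 100 = 17000.00, centroid at (85.00, 50.00).
hole 1: A = −(66 × 38) = -2508.00, centroid at (57.00, 54.00).
hole 2: A = −(49 × 34) = -1666.00, centroid at (128.50, 40.00).
ΣA = 12826.00 mm²
ΣAX̄ = (17000.00)(85.00) + (-2508.00)(57.00) + (-1666.00)(128.50) = 1087963.00 mm³
ΣAȲ = (17000.00)(50.00) + (-2508.00)(54.00) + (-1666.00)(40.00) = 647928.00 mm³
X̄ = 1087963.00 / 12826.00 = 84.82 mm
Ȳ = 647928.00 / 12826.00 = 50.52 mm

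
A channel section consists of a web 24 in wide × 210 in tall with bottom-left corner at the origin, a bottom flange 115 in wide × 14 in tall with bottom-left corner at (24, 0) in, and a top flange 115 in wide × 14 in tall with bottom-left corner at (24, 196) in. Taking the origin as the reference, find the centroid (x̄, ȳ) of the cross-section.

x̄ = 39.09 in, ȳ = 105.00 in

web: A = 24 × 210 = 5040.00, centroid at (12.00, 105.00).
bottom flange: A = 115 × 14 = 1610.00, centroid at (81.50, 7.00).
top flange: A = 115 × 14 = 1610.00, centroid at (81.50, 203.00).
ΣA = 8260.00 in², ΣAx̄ = 322910.00 in³, ΣAȳ = 867300.00 in³.
x̄ = 322910.00/8260.00 = 39.09 in; ȳ = 867300.00/8260.00 = 105.00 in.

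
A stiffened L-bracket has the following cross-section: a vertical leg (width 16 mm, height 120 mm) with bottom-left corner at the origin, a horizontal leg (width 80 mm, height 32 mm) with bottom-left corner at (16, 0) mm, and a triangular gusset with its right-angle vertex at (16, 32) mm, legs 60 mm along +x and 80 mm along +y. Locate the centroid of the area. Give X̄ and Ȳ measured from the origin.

Part | A | x̄ᵢ | ȳᵢ | A·x̄ᵢ | A·ȳᵢ
vertical leg | 1920.00 | 8.00 | 60.00 | 15360.00 | 115200.00
horizontal leg | 2560.00 | 56.00 | 16.00 | 143360.00 | 40960.00
gusset | 2400.00 | 36.00 | 58.67 | 86400.00 | 140800.00
Σ | 6880.00 |  |  | 245120.00 | 296960.00
X̄ = 245120.00 / 6880.00 = 35.63 mm
Ȳ = 296960.00 / 6880.00 = 43.16 mm

X̄ = 35.63 mm, Ȳ = 43.16 mm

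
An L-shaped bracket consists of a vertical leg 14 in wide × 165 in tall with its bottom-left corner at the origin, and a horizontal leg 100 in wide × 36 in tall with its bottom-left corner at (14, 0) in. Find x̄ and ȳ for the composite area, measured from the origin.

vertical leg: A = 14 × 165 = 2310.00, centroid at (7.00, 82.50).
horizontal leg: A = 100 × 36 = 3600.00, centroid at (64.00, 18.00).
ΣA = 5910.00 in²
ΣAx̄ = (2310.00)(7.00) + (3600.00)(64.00) = 246570.00 in³
ΣAȳ = (2310.00)(82.50) + (3600.00)(18.00) = 255375.00 in³
x̄ = 246570.00 / 5910.00 = 41.72 in
ȳ = 255375.00 / 5910.00 = 43.21 in

x̄ = 41.72 in, ȳ = 43.21 in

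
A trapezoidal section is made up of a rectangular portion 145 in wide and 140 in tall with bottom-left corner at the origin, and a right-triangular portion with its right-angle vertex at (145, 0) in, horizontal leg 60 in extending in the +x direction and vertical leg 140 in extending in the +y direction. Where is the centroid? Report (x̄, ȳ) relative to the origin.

x̄ = 88.36 in, ȳ = 66.00 in

rectangular portion: A = 145 × 140 = 20300.00, centroid at (72.50, 70.00).
triangular portion: A = ½·60·140 = 4200.00, centroid at (165.00, 46.67).
ΣA = 24500.00 in²
ΣAx̄ = (20300.00)(72.50) + (4200.00)(165.00) = 2164750.00 in³
ΣAȳ = (20300.00)(70.00) + (4200.00)(46.67) = 1617000.00 in³
x̄ = 2164750.00 / 24500.00 = 88.36 in
ȳ = 1617000.00 / 24500.00 = 66.00 in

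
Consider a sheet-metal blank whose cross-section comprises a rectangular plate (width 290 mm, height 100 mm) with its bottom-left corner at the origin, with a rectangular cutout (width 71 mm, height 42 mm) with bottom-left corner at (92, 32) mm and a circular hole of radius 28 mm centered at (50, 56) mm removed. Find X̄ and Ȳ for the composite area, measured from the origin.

plate: A = 290 × 100 = 29000.00, centroid at (145.00, 50.00).
hole 1: A = −(71 × 42) = -2982.00, centroid at (127.50, 53.00).
hole 2: A = −π·28² = -2463.01, centroid at (50.00, 56.00).
ΣA = 23554.99 mm²
ΣAX̄ = (29000.00)(145.00) + (-2982.00)(127.50) + (-2463.01)(50.00) = 3701644.57 mm³
ΣAȲ = (29000.00)(50.00) + (-2982.00)(53.00) + (-2463.01)(56.00) = 1154025.52 mm³
X̄ = 3701644.57 / 23554.99 = 157.15 mm
Ȳ = 1154025.52 / 23554.99 = 48.99 mm

X̄ = 157.15 mm, Ȳ = 48.99 mm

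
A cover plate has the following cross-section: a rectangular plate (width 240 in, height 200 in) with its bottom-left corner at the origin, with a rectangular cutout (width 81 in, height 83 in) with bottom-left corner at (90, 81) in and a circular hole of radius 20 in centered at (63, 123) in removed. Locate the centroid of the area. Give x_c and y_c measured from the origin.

x_c = 120.03 in, y_c = 95.50 in

plate: A = 240 × 200 = 48000.00, centroid at (120.00, 100.00).
hole 1: A = −(81 × 83) = -6723.00, centroid at (130.50, 122.50).
hole 2: A = −π·20² = -1256.64, centroid at (63.00, 123.00).
ΣA = 40020.36 in²
ΣAx_c = (48000.00)(120.00) + (-6723.00)(130.50) + (-1256.64)(63.00) = 4803480.37 in³
ΣAy_c = (48000.00)(100.00) + (-6723.00)(122.50) + (-1256.64)(123.00) = 3821866.14 in³
x_c = 4803480.37 / 40020.36 = 120.03 in
y_c = 3821866.14 / 40020.36 = 95.50 in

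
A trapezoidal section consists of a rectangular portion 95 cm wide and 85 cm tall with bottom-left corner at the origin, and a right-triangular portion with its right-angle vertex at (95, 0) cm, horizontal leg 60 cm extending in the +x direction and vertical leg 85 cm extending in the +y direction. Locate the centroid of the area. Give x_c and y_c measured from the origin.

rectangular portion: A = 95 × 85 = 8075.00, centroid at (47.50, 42.50).
triangular portion: A = ½·60·85 = 2550.00, centroid at (115.00, 28.33).
ΣA = 10625.00 cm²
ΣAx_c = (8075.00)(47.50) + (2550.00)(115.00) = 676812.50 cm³
ΣAy_c = (8075.00)(42.50) + (2550.00)(28.33) = 415437.50 cm³
x_c = 676812.50 / 10625.00 = 63.70 cm
y_c = 415437.50 / 10625.00 = 39.10 cm

x_c = 63.70 cm, y_c = 39.10 cm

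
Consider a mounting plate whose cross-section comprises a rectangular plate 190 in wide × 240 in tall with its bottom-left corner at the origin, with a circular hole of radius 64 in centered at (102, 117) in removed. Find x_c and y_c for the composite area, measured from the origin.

x_c = 92.25 in, y_c = 121.18 in

plate: A = 190 × 240 = 45600.00, centroid at (95.00, 120.00).
hole: A = −π·64² = -12867.96, centroid at (102.00, 117.00).
ΣA = 32732.04 in², ΣAx_c = 3019467.72 in³, ΣAy_c = 3966448.27 in³.
x_c = 3019467.72/32732.04 = 92.25 in; y_c = 3966448.27/32732.04 = 121.18 in.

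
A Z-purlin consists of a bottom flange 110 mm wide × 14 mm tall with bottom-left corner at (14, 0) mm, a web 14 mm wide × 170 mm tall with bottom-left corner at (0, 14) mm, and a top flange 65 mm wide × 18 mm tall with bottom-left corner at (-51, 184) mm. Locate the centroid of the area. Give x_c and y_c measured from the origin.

x_c = 19.90 mm, y_c = 92.77 mm

bottom flange: A = 110 × 14 = 1540.00, centroid at (69.00, 7.00).
web: A = 14 × 170 = 2380.00, centroid at (7.00, 99.00).
top flange: A = 65 × 18 = 1170.00, centroid at (-18.50, 193.00).
ΣA = 5090.00 mm²
ΣAx_c = (1540.00)(69.00) + (2380.00)(7.00) + (1170.00)(-18.50) = 101275.00 mm³
ΣAy_c = (1540.00)(7.00) + (2380.00)(99.00) + (1170.00)(193.00) = 472210.00 mm³
x_c = 101275.00 / 5090.00 = 19.90 mm
y_c = 472210.00 / 5090.00 = 92.77 mm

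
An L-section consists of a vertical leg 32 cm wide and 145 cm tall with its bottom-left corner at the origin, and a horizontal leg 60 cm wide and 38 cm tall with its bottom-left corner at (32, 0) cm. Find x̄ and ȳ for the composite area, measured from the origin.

vertical leg: A = 32 × 145 = 4640.00, centroid at (16.00, 72.50).
horizontal leg: A = 60 × 38 = 2280.00, centroid at (62.00, 19.00).
ΣA = 6920.00 cm²
ΣAx̄ = (4640.00)(16.00) + (2280.00)(62.00) = 215600.00 cm³
ΣAȳ = (4640.00)(72.50) + (2280.00)(19.00) = 379720.00 cm³
x̄ = 215600.00 / 6920.00 = 31.16 cm
ȳ = 379720.00 / 6920.00 = 54.87 cm

x̄ = 31.16 cm, ȳ = 54.87 cm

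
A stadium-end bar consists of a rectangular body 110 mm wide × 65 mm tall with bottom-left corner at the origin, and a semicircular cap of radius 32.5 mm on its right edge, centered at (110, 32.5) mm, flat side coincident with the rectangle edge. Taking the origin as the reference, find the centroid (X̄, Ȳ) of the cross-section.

X̄ = 67.96 mm, Ȳ = 32.50 mm

rectangular body: A = 110 × 65 = 7150.00, centroid at (55.00, 32.50).
semicircular end: A = ½π·32.5² = 1659.15, centroid at (123.79, 32.50).
ΣA = 8809.15 mm²
ΣAX̄ = (7150.00)(55.00) + (1659.15)(123.79) = 598642.31 mm³
ΣAȲ = (7150.00)(32.50) + (1659.15)(32.50) = 286297.49 mm³
X̄ = 598642.31 / 8809.15 = 67.96 mm
Ȳ = 286297.49 / 8809.15 = 32.50 mm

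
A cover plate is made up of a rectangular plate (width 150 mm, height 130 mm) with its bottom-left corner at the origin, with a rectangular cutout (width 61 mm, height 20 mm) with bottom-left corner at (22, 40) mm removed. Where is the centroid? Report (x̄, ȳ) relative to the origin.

x̄ = 76.50 mm, ȳ = 66.00 mm

plate: A = 150 × 130 = 19500.00, centroid at (75.00, 65.00).
hole: A = −(61 × 20) = -1220.00, centroid at (52.50, 50.00).
ΣA = 18280.00 mm², ΣAx̄ = 1398450.00 mm³, ΣAȳ = 1206500.00 mm³.
x̄ = 1398450.00/18280.00 = 76.50 mm; ȳ = 1206500.00/18280.00 = 66.00 mm.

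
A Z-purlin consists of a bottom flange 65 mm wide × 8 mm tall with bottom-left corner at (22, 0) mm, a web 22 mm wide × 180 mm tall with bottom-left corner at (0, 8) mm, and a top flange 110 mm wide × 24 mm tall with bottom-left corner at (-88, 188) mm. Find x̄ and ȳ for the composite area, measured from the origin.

x̄ = -2.14 mm, ȳ = 128.96 mm

bottom flange: A = 65 × 8 = 520.00, centroid at (54.50, 4.00).
web: A = 22 × 180 = 3960.00, centroid at (11.00, 98.00).
top flange: A = 110 × 24 = 2640.00, centroid at (-33.00, 200.00).
ΣA = 7120.00 mm², ΣAx̄ = -15220.00 mm³, ΣAȳ = 918160.00 mm³.
x̄ = -15220.00/7120.00 = -2.14 mm; ȳ = 918160.00/7120.00 = 128.96 mm.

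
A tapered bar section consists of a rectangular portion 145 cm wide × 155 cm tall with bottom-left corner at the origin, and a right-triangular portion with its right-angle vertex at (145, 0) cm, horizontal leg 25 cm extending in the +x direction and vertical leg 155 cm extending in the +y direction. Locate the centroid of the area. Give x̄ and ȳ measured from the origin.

Part | A | x̄ᵢ | ȳᵢ | A·x̄ᵢ | A·ȳᵢ
rectangular portion | 22475.00 | 72.50 | 77.50 | 1629437.50 | 1741812.50
triangular portion | 1937.50 | 153.33 | 51.67 | 297083.33 | 100104.17
Σ | 24412.50 |  |  | 1926520.83 | 1841916.67
x̄ = 1926520.83 / 24412.50 = 78.92 cm
ȳ = 1841916.67 / 24412.50 = 75.45 cm

x̄ = 78.92 cm, ȳ = 75.45 cm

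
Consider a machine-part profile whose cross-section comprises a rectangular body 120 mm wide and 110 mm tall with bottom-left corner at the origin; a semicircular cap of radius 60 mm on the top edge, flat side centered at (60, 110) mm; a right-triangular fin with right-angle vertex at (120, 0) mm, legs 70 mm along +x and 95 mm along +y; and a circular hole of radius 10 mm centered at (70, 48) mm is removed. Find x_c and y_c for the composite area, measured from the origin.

rectangular body: A = 120 × 110 = 13200.00, centroid at (60.00, 55.00).
semicircular top: A = ½π·60² = 5654.87, centroid at (60.00, 135.46).
triangular fin: A = ½·70·95 = 3325.00, centroid at (143.33, 31.67).
hole: A = −π·10² = -314.16, centroid at (70.00, 48.00).
ΣA = 21865.71 mm², ΣAx_c = 1585884.19 mm³, ΣAy_c = 1582247.37 mm³.
x_c = 1585884.19/21865.71 = 72.53 mm; y_c = 1582247.37/21865.71 = 72.36 mm.

x_c = 72.53 mm, y_c = 72.36 mm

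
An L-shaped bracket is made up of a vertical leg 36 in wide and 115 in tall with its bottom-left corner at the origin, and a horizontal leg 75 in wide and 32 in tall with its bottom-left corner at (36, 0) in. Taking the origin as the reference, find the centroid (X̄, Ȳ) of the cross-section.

vertical leg: A = 36 × 115 = 4140.00, centroid at (18.00, 57.50).
horizontal leg: A = 75 × 32 = 2400.00, centroid at (73.50, 16.00).
ΣA = 6540.00 in², ΣAX̄ = 250920.00 in³, ΣAȲ = 276450.00 in³.
X̄ = 250920.00/6540.00 = 38.37 in; Ȳ = 276450.00/6540.00 = 42.27 in.

X̄ = 38.37 in, Ȳ = 42.27 in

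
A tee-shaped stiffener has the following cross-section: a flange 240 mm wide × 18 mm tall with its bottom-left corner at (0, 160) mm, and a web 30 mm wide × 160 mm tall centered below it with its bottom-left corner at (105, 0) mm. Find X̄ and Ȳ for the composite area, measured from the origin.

web: A = 30 × 160 = 4800.00, centroid at (120.00, 80.00).
flange: A = 240 × 18 = 4320.00, centroid at (120.00, 169.00).
ΣA = 9120.00 mm², ΣAX̄ = 1094400.00 mm³, ΣAȲ = 1114080.00 mm³.
X̄ = 1094400.00/9120.00 = 120.00 mm; Ȳ = 1114080.00/9120.00 = 122.16 mm.

X̄ = 120.00 mm, Ȳ = 122.16 mm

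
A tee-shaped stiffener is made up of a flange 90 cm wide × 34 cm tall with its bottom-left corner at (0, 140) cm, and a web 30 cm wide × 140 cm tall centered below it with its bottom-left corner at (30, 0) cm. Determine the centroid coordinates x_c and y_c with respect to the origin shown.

web: A = 30 × 140 = 4200.00, centroid at (45.00, 70.00).
flange: A = 90 × 34 = 3060.00, centroid at (45.00, 157.00).
ΣA = 7260.00 cm², ΣAx_c = 326700.00 cm³, ΣAy_c = 774420.00 cm³.
x_c = 326700.00/7260.00 = 45.00 cm; y_c = 774420.00/7260.00 = 106.67 cm.

x_c = 45.00 cm, y_c = 106.67 cm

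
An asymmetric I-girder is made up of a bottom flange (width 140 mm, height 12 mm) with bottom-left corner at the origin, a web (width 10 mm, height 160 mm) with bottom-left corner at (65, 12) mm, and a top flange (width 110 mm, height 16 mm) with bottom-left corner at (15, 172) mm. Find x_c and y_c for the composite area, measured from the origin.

x_c = 70.00 mm, y_c = 94.06 mm

Part | A | x̄ᵢ | ȳᵢ | A·x̄ᵢ | A·ȳᵢ
bottom flange | 1680.00 | 70.00 | 6.00 | 117600.00 | 10080.00
web | 1600.00 | 70.00 | 92.00 | 112000.00 | 147200.00
top flange | 1760.00 | 70.00 | 180.00 | 123200.00 | 316800.00
Σ | 5040.00 |  |  | 352800.00 | 474080.00
x_c = 352800.00 / 5040.00 = 70.00 mm
y_c = 474080.00 / 5040.00 = 94.06 mm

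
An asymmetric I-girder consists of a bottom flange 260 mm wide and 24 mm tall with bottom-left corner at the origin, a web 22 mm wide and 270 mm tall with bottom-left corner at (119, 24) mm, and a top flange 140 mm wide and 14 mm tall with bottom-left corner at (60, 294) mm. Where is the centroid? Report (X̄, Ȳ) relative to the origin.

bottom flange: A = 260 × 24 = 6240.00, centroid at (130.00, 12.00).
web: A = 22 × 270 = 5940.00, centroid at (130.00, 159.00).
top flange: A = 140 × 14 = 1960.00, centroid at (130.00, 301.00).
ΣA = 14140.00 mm², ΣAX̄ = 1838200.00 mm³, ΣAȲ = 1609300.00 mm³.
X̄ = 1838200.00/14140.00 = 130.00 mm; Ȳ = 1609300.00/14140.00 = 113.81 mm.

X̄ = 130.00 mm, Ȳ = 113.81 mm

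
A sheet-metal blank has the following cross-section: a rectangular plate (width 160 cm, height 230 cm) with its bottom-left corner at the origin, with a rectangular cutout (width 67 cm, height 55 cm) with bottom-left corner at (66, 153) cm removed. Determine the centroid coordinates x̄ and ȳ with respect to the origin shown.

Part | A | x̄ᵢ | ȳᵢ | A·x̄ᵢ | A·ȳᵢ
plate | 36800.00 | 80.00 | 115.00 | 2944000.00 | 4232000.00
hole | -3685.00 | 99.50 | 180.50 | -366657.50 | -665142.50
Σ | 33115.00 |  |  | 2577342.50 | 3566857.50
x̄ = 2577342.50 / 33115.00 = 77.83 cm
ȳ = 3566857.50 / 33115.00 = 107.71 cm

x̄ = 77.83 cm, ȳ = 107.71 cm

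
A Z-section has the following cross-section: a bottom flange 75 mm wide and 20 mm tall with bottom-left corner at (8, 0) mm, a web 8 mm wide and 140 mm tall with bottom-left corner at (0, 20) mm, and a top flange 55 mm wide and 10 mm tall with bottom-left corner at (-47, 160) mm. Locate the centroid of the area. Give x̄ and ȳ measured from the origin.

x̄ = 19.56 mm, ȳ = 65.16 mm

Part | A | x̄ᵢ | ȳᵢ | A·x̄ᵢ | A·ȳᵢ
bottom flange | 1500.00 | 45.50 | 10.00 | 68250.00 | 15000.00
web | 1120.00 | 4.00 | 90.00 | 4480.00 | 100800.00
top flange | 550.00 | -19.50 | 165.00 | -10725.00 | 90750.00
Σ | 3170.00 |  |  | 62005.00 | 206550.00
x̄ = 62005.00 / 3170.00 = 19.56 mm
ȳ = 206550.00 / 3170.00 = 65.16 mm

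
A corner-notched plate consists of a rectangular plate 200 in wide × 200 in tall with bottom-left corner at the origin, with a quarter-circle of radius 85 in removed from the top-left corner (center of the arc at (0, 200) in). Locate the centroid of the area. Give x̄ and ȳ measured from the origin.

plate: A = 200 × 200 = 40000.00, centroid at (100.00, 100.00).
removed quarter-circle: A = −¼π·85² = -5674.50, centroid at (36.08, 163.92).
ΣA = 34325.50 in²
ΣAx̄ = (40000.00)(100.00) + (-5674.50)(36.08) = 3795291.67 in³
ΣAȳ = (40000.00)(100.00) + (-5674.50)(163.92) = 3069807.99 in³
x̄ = 3795291.67 / 34325.50 = 110.57 in
ȳ = 3069807.99 / 34325.50 = 89.43 in

x̄ = 110.57 in, ȳ = 89.43 in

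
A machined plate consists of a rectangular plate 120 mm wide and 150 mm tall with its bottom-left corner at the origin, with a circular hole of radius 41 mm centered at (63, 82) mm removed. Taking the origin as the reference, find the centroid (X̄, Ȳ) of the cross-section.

X̄ = 58.75 mm, Ȳ = 72.09 mm

Part | A | x̄ᵢ | ȳᵢ | A·x̄ᵢ | A·ȳᵢ
plate | 18000.00 | 60.00 | 75.00 | 1080000.00 | 1350000.00
hole | -5281.02 | 63.00 | 82.00 | -332704.09 | -433043.41
Σ | 12718.98 |  |  | 747295.91 | 916956.59
X̄ = 747295.91 / 12718.98 = 58.75 mm
Ȳ = 916956.59 / 12718.98 = 72.09 mm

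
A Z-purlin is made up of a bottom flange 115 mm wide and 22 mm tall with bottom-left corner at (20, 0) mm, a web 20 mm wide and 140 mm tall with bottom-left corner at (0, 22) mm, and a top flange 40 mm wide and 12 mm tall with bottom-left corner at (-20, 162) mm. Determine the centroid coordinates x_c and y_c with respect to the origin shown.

bottom flange: A = 115 × 22 = 2530.00, centroid at (77.50, 11.00).
web: A = 20 × 140 = 2800.00, centroid at (10.00, 92.00).
top flange: A = 40 × 12 = 480.00, centroid at (0.00, 168.00).
ΣA = 5810.00 mm²
ΣAx_c = (2530.00)(77.50) + (2800.00)(10.00) + (480.00)(0.00) = 224075.00 mm³
ΣAy_c = (2530.00)(11.00) + (2800.00)(92.00) + (480.00)(168.00) = 366070.00 mm³
x_c = 224075.00 / 5810.00 = 38.57 mm
y_c = 366070.00 / 5810.00 = 63.01 mm

x_c = 38.57 mm, y_c = 63.01 mm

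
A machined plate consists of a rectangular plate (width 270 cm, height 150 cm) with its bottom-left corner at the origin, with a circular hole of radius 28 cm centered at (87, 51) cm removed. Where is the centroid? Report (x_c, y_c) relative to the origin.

plate: A = 270 × 150 = 40500.00, centroid at (135.00, 75.00).
hole: A = −π·28² = -2463.01, centroid at (87.00, 51.00).
ΣA = 38036.99 cm², ΣAx_c = 5253218.25 cm³, ΣAy_c = 2911886.56 cm³.
x_c = 5253218.25/38036.99 = 138.11 cm; y_c = 2911886.56/38036.99 = 76.55 cm.

x_c = 138.11 cm, y_c = 76.55 cm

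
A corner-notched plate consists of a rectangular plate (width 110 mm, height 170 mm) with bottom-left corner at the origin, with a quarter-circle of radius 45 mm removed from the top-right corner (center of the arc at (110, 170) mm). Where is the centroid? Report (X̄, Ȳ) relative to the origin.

X̄ = 51.66 mm, Ȳ = 78.87 mm

plate: A = 110 × 170 = 18700.00, centroid at (55.00, 85.00).
removed quarter-circle: A = −¼π·45² = -1590.43, centroid at (90.90, 150.90).
ΣA = 17109.57 mm², ΣAX̄ = 883927.56 mm³, ΣAȲ = 1349501.68 mm³.
X̄ = 883927.56/17109.57 = 51.66 mm; Ȳ = 1349501.68/17109.57 = 78.87 mm.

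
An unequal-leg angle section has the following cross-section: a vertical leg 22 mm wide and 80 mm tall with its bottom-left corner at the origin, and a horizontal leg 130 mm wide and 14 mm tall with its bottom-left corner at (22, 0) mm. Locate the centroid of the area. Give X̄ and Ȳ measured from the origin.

X̄ = 49.64 mm, Ȳ = 23.22 mm

Part | A | x̄ᵢ | ȳᵢ | A·x̄ᵢ | A·ȳᵢ
vertical leg | 1760.00 | 11.00 | 40.00 | 19360.00 | 70400.00
horizontal leg | 1820.00 | 87.00 | 7.00 | 158340.00 | 12740.00
Σ | 3580.00 |  |  | 177700.00 | 83140.00
X̄ = 177700.00 / 3580.00 = 49.64 mm
Ȳ = 83140.00 / 3580.00 = 23.22 mm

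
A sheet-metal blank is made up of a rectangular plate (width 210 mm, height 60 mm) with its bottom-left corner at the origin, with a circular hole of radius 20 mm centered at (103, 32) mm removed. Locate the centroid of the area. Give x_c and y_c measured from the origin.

Part | A | x̄ᵢ | ȳᵢ | A·x̄ᵢ | A·ȳᵢ
plate | 12600.00 | 105.00 | 30.00 | 1323000.00 | 378000.00
hole | -1256.64 | 103.00 | 32.00 | -129433.62 | -40212.39
Σ | 11343.36 |  |  | 1193566.38 | 337787.61
x_c = 1193566.38 / 11343.36 = 105.22 mm
y_c = 337787.61 / 11343.36 = 29.78 mm

x_c = 105.22 mm, y_c = 29.78 mm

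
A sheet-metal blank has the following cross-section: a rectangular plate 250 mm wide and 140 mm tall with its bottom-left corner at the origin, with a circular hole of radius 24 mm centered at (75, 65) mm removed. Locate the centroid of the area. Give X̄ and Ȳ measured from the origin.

X̄ = 127.73 mm, Ȳ = 70.27 mm

plate: A = 250 × 140 = 35000.00, centroid at (125.00, 70.00).
hole: A = −π·24² = -1809.56, centroid at (75.00, 65.00).
ΣA = 33190.44 mm²
ΣAX̄ = (35000.00)(125.00) + (-1809.56)(75.00) = 4239283.20 mm³
ΣAȲ = (35000.00)(70.00) + (-1809.56)(65.00) = 2332378.77 mm³
X̄ = 4239283.20 / 33190.44 = 127.73 mm
Ȳ = 2332378.77 / 33190.44 = 70.27 mm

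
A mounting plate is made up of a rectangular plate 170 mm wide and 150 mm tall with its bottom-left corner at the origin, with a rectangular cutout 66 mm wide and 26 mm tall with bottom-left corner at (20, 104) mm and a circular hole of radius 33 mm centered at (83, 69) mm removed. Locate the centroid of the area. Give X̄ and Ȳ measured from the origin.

X̄ = 88.03 mm, Ȳ = 72.47 mm

Part | A | x̄ᵢ | ȳᵢ | A·x̄ᵢ | A·ȳᵢ
plate | 25500.00 | 85.00 | 75.00 | 2167500.00 | 1912500.00
hole 1 | -1716.00 | 53.00 | 117.00 | -90948.00 | -200772.00
hole 2 | -3421.19 | 83.00 | 69.00 | -283959.14 | -236062.41
Σ | 20362.81 |  |  | 1792592.86 | 1475665.59
X̄ = 1792592.86 / 20362.81 = 88.03 mm
Ȳ = 1475665.59 / 20362.81 = 72.47 mm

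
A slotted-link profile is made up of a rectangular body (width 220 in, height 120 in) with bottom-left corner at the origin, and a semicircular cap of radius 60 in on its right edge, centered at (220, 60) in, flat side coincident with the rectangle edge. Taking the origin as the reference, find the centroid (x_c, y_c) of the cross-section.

x_c = 133.90 in, y_c = 60.00 in

rectangular body: A = 220 × 120 = 26400.00, centroid at (110.00, 60.00).
semicircular end: A = ½π·60² = 5654.87, centroid at (245.46, 60.00).
ΣA = 32054.87 in², ΣAx_c = 4292070.69 in³, ΣAy_c = 1923292.01 in³.
x_c = 4292070.69/32054.87 = 133.90 in; y_c = 1923292.01/32054.87 = 60.00 in.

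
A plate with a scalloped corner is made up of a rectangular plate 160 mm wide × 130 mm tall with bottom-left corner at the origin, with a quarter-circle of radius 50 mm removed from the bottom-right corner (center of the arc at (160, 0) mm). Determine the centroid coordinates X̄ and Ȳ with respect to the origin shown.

plate: A = 160 × 130 = 20800.00, centroid at (80.00, 65.00).
removed quarter-circle: A = −¼π·50² = -1963.50, centroid at (138.78, 21.22).
ΣA = 18836.50 mm², ΣAX̄ = 1391507.40 mm³, ΣAȲ = 1310333.33 mm³.
X̄ = 1391507.40/18836.50 = 73.87 mm; Ȳ = 1310333.33/18836.50 = 69.56 mm.

X̄ = 73.87 mm, Ȳ = 69.56 mm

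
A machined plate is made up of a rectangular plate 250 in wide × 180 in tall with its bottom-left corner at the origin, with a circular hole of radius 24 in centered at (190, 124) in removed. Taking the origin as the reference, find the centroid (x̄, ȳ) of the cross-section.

x̄ = 122.28 in, ȳ = 88.58 in

plate: A = 250 × 180 = 45000.00, centroid at (125.00, 90.00).
hole: A = −π·24² = -1809.56, centroid at (190.00, 124.00).
ΣA = 43190.44 in², ΣAx̄ = 5281184.10 in³, ΣAȳ = 3825614.89 in³.
x̄ = 5281184.10/43190.44 = 122.28 in; ȳ = 3825614.89/43190.44 = 88.58 in.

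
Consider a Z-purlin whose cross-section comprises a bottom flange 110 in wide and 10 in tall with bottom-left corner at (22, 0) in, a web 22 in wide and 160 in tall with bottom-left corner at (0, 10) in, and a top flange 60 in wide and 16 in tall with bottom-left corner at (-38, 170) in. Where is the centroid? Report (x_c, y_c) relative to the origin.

x_c = 20.74 in, y_c = 88.38 in

bottom flange: A = 110 × 10 = 1100.00, centroid at (77.00, 5.00).
web: A = 22 × 160 = 3520.00, centroid at (11.00, 90.00).
top flange: A = 60 × 16 = 960.00, centroid at (-8.00, 178.00).
ΣA = 5580.00 in²
ΣAx_c = (1100.00)(77.00) + (3520.00)(11.00) + (960.00)(-8.00) = 115740.00 in³
ΣAy_c = (1100.00)(5.00) + (3520.00)(90.00) + (960.00)(178.00) = 493180.00 in³
x_c = 115740.00 / 5580.00 = 20.74 in
y_c = 493180.00 / 5580.00 = 88.38 in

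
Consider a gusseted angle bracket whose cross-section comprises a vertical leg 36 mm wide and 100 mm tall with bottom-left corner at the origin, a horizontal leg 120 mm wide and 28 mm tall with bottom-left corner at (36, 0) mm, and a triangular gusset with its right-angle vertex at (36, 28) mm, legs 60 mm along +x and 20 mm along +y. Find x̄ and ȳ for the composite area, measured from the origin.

vertical leg: A = 36 × 100 = 3600.00, centroid at (18.00, 50.00).
horizontal leg: A = 120 × 28 = 3360.00, centroid at (96.00, 14.00).
gusset: A = ½·60·20 = 600.00, centroid at (56.00, 34.67).
ΣA = 7560.00 mm²
ΣAx̄ = (3600.00)(18.00) + (3360.00)(96.00) + (600.00)(56.00) = 420960.00 mm³
ΣAȳ = (3600.00)(50.00) + (3360.00)(14.00) + (600.00)(34.67) = 247840.00 mm³
x̄ = 420960.00 / 7560.00 = 55.68 mm
ȳ = 247840.00 / 7560.00 = 32.78 mm

x̄ = 55.68 mm, ȳ = 32.78 mm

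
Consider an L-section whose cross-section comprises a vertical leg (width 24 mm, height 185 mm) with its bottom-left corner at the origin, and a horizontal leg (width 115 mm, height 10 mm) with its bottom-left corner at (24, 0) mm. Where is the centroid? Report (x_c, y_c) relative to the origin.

x_c = 26.30 mm, y_c = 74.50 mm

vertical leg: A = 24 × 185 = 4440.00, centroid at (12.00, 92.50).
horizontal leg: A = 115 × 10 = 1150.00, centroid at (81.50, 5.00).
ΣA = 5590.00 mm²
ΣAx_c = (4440.00)(12.00) + (1150.00)(81.50) = 147005.00 mm³
ΣAy_c = (4440.00)(92.50) + (1150.00)(5.00) = 416450.00 mm³
x_c = 147005.00 / 5590.00 = 26.30 mm
y_c = 416450.00 / 5590.00 = 74.50 mm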